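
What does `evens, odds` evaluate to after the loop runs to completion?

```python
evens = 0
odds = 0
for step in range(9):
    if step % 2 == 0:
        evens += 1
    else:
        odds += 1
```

Let's trace through this code step by step.

Initialize: evens = 0
Initialize: odds = 0
Entering loop: for step in range(9):
After iteration 1: step = 0, evens = 1, odds = 0
After iteration 2: step = 1, evens = 1, odds = 1
After iteration 3: step = 2, evens = 2, odds = 1
After iteration 4: step = 3, evens = 2, odds = 2
After iteration 5: step = 4, evens = 3, odds = 2
After iteration 6: step = 5, evens = 3, odds = 3
After iteration 7: step = 6, evens = 4, odds = 3
After iteration 8: step = 7, evens = 4, odds = 4
After iteration 9: step = 8, evens = 5, odds = 4
Loop ends.

Final answer: 5, 4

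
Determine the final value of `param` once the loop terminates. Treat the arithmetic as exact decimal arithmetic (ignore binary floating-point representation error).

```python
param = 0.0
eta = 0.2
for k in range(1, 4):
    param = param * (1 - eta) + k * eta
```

Let's trace through this code step by step.

Initialize: param = 0.0
Initialize: eta = 0.2
Entering loop: for k in range(1, 4):
After iteration 1: k = 1, param = 0.2
After iteration 2: k = 2, param = 0.56
After iteration 3: k = 3, param = 1.048
Loop ends.

Final answer: 1.048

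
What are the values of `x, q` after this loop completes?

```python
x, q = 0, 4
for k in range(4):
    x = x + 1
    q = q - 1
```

Let's trace through this code step by step.

Initialize: x = 0
Initialize: q = 4
Entering loop: for k in range(4):
After iteration 1: k = 0, x = 1, q = 3
After iteration 2: k = 1, x = 2, q = 2
After iteration 3: k = 2, x = 3, q = 1
After iteration 4: k = 3, x = 4, q = 0
Loop ends.

Final answer: 4, 0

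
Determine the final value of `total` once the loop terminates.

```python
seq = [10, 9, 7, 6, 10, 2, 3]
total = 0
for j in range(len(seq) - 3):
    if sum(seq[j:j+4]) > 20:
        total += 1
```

Let's trace through this code step by step.

Initialize: seq = [10, 9, 7, 6, 10, 2, 3]
Initialize: total = 0
Entering loop: for j in range(len(seq) - 3):
After iteration 1: j = 0, total = 1
After iteration 2: j = 1, total = 2
After iteration 3: j = 2, total = 3
After iteration 4: j = 3, total = 4
Loop ends.

Final answer: 4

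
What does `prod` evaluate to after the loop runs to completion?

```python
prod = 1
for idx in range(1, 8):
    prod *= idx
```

Let's trace through this code step by step.

Initialize: prod = 1
Entering loop: for idx in range(1, 8):
After iteration 1: idx = 1, prod = 1
After iteration 2: idx = 2, prod = 2
After iteration 3: idx = 3, prod = 6
After iteration 4: idx = 4, prod = 24
After iteration 5: idx = 5, prod = 120
After iteration 6: idx = 6, prod = 720
After iteration 7: idx = 7, prod = 5040
Loop ends.

Final answer: 5040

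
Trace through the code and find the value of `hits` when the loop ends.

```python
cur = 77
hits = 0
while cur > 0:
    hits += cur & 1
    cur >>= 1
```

Let's trace through this code step by step.

Initialize: cur = 77
Initialize: hits = 0
Entering loop: while cur > 0:
After iteration 1: cur = 38, hits = 1
After iteration 2: cur = 19, hits = 1
After iteration 3: cur = 9, hits = 2
After iteration 4: cur = 4, hits = 3
After iteration 5: cur = 2, hits = 3
After iteration 6: cur = 1, hits = 3
After iteration 7: cur = 0, hits = 4
Loop ends.

Final answer: 4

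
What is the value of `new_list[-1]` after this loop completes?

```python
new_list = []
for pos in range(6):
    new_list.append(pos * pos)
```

Let's trace through this code step by step.

Initialize: new_list = []
Entering loop: for pos in range(6):
After iteration 1: pos = 0, new_list = [0]
After iteration 2: pos = 1, new_list = [0, 1]
After iteration 3: pos = 2, new_list = [0, 1, 4]
After iteration 4: pos = 3, new_list = [0, 1, 4, 9]
After iteration 5: pos = 4, new_list = [0, 1, 4, 9, 16]
After iteration 6: pos = 5, new_list = [0, 1, 4, 9, 16, 25]
Loop ends.
new_list[-1] = 25

Final answer: 25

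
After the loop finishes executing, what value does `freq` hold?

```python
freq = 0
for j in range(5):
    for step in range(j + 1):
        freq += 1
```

Let's trace through this code step by step.

Initialize: freq = 0
Entering loop: for j in range(5):
After iteration 1: j = 0, freq = 1, step = 0
After iteration 2: j = 1, freq = 3, step = 1
After iteration 3: j = 2, freq = 6, step = 2
After iteration 4: j = 3, freq = 10, step = 3
After iteration 5: j = 4, freq = 15, step = 4
Loop ends.

Final answer: 15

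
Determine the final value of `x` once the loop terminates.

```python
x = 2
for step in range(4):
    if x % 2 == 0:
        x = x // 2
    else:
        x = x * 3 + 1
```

Let's trace through this code step by step.

Initialize: x = 2
Entering loop: for step in range(4):
After iteration 1: step = 0, x = 1
After iteration 2: step = 1, x = 4
After iteration 3: step = 2, x = 2
After iteration 4: step = 3, x = 1
Loop ends.

Final answer: 1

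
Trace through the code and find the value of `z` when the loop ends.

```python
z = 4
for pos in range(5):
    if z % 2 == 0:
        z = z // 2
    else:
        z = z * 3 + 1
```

Let's trace through this code step by step.

Initialize: z = 4
Entering loop: for pos in range(5):
After iteration 1: pos = 0, z = 2
After iteration 2: pos = 1, z = 1
After iteration 3: pos = 2, z = 4
After iteration 4: pos = 3, z = 2
After iteration 5: pos = 4, z = 1
Loop ends.

Final answer: 1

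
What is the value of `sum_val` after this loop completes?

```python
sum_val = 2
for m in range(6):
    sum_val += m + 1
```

Let's trace through this code step by step.

Initialize: sum_val = 2
Entering loop: for m in range(6):
After iteration 1: m = 0, sum_val = 3
After iteration 2: m = 1, sum_val = 5
After iteration 3: m = 2, sum_val = 8
After iteration 4: m = 3, sum_val = 12
After iteration 5: m = 4, sum_val = 17
After iteration 6: m = 5, sum_val = 23
Loop ends.

Final answer: 23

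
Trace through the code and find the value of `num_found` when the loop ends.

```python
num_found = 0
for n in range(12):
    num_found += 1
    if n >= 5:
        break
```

Let's trace through this code step by step.

Initialize: num_found = 0
Entering loop: for n in range(12):
After iteration 1: n = 0, num_found = 1
After iteration 2: n = 1, num_found = 2
After iteration 3: n = 2, num_found = 3
After iteration 4: n = 3, num_found = 4
After iteration 5: n = 4, num_found = 5
After iteration 6: n = 5, num_found = 6
Loop ends.

Final answer: 6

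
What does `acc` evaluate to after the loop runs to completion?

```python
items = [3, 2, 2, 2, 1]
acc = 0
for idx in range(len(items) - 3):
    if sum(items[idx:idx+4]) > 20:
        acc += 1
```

Let's trace through this code step by step.

Initialize: items = [3, 2, 2, 2, 1]
Initialize: acc = 0
Entering loop: for idx in range(len(items) - 3):
After iteration 1: idx = 0, acc = 0
After iteration 2: idx = 1, acc = 0
Loop ends.

Final answer: 0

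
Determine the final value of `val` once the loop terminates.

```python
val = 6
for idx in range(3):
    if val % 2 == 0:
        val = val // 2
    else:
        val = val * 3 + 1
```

Let's trace through this code step by step.

Initialize: val = 6
Entering loop: for idx in range(3):
After iteration 1: idx = 0, val = 3
After iteration 2: idx = 1, val = 10
After iteration 3: idx = 2, val = 5
Loop ends.

Final answer: 5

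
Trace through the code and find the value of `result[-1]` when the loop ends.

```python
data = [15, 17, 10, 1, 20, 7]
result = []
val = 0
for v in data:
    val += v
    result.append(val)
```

Let's trace through this code step by step.

Initialize: data = [15, 17, 10, 1, 20, 7]
Initialize: result = []
Initialize: val = 0
Entering loop: for v in data:
After iteration 1: v = 15, result = [15], val = 15
After iteration 2: v = 17, result = [15, 32], val = 32
After iteration 3: v = 10, result = [15, 32, 42], val = 42
After iteration 4: v = 1, result = [15, 32, 42, 43], val = 43
After iteration 5: v = 20, result = [15, 32, 42, 43, 63], val = 63
After iteration 6: v = 7, result = [15, 32, 42, 43, 63, 70], val = 70
Loop ends.
result[-1] = 70

Final answer: 70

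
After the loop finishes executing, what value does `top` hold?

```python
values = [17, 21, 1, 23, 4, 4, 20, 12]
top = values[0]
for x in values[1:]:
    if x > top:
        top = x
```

Let's trace through this code step by step.

Initialize: values = [17, 21, 1, 23, 4, 4, 20, 12]
Initialize: top = 17
Entering loop: for x in values[1:]:
After iteration 1: x = 21, top = 21
After iteration 2: x = 1, top = 21
After iteration 3: x = 23, top = 23
After iteration 4: x = 4, top = 23
After iteration 5: x = 4, top = 23
After iteration 6: x = 20, top = 23
After iteration 7: x = 12, top = 23
Loop ends.

Final answer: 23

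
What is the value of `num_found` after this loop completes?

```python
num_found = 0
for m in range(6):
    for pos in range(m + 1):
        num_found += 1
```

Let's trace through this code step by step.

Initialize: num_found = 0
Entering loop: for m in range(6):
After iteration 1: m = 0, num_found = 1, pos = 0
After iteration 2: m = 1, num_found = 3, pos = 1
After iteration 3: m = 2, num_found = 6, pos = 2
After iteration 4: m = 3, num_found = 10, pos = 3
After iteration 5: m = 4, num_found = 15, pos = 4
After iteration 6: m = 5, num_found = 21, pos = 5
Loop ends.

Final answer: 21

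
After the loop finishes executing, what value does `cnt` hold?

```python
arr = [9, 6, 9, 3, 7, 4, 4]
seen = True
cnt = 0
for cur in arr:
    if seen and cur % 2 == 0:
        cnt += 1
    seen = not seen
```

Let's trace through this code step by step.

Initialize: arr = [9, 6, 9, 3, 7, 4, 4]
Initialize: seen = True
Initialize: cnt = 0
Entering loop: for cur in arr:
After iteration 1: cur = 9, seen = False, cnt = 0
After iteration 2: cur = 6, seen = True, cnt = 0
After iteration 3: cur = 9, seen = False, cnt = 0
After iteration 4: cur = 3, seen = True, cnt = 0
After iteration 5: cur = 7, seen = False, cnt = 0
After iteration 6: cur = 4, seen = True, cnt = 0
After iteration 7: cur = 4, seen = False, cnt = 1
Loop ends.

Final answer: 1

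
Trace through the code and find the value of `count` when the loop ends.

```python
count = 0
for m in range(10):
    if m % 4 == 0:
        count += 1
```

Let's trace through this code step by step.

Initialize: count = 0
Entering loop: for m in range(10):
After iteration 1: m = 0, count = 1
After iteration 2: m = 1, count = 1
After iteration 3: m = 2, count = 1
After iteration 4: m = 3, count = 1
After iteration 5: m = 4, count = 2
After iteration 6: m = 5, count = 2
After iteration 7: m = 6, count = 2
After iteration 8: m = 7, count = 2
After iteration 9: m = 8, count = 3
After iteration 10: m = 9, count = 3
Loop ends.

Final answer: 3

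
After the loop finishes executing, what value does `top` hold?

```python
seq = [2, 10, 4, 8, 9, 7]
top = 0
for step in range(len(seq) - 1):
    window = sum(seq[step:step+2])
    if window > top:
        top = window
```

Let's trace through this code step by step.

Initialize: seq = [2, 10, 4, 8, 9, 7]
Initialize: top = 0
Entering loop: for step in range(len(seq) - 1):
After iteration 1: step = 0, top = 12, window = 12
After iteration 2: step = 1, top = 14, window = 14
After iteration 3: step = 2, top = 14, window = 12
After iteration 4: step = 3, top = 17, window = 17
After iteration 5: step = 4, top = 17, window = 16
Loop ends.

Final answer: 17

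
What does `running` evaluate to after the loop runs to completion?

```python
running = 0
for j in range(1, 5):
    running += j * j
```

Let's trace through this code step by step.

Initialize: running = 0
Entering loop: for j in range(1, 5):
After iteration 1: j = 1, running = 1
After iteration 2: j = 2, running = 5
After iteration 3: j = 3, running = 14
After iteration 4: j = 4, running = 30
Loop ends.

Final answer: 30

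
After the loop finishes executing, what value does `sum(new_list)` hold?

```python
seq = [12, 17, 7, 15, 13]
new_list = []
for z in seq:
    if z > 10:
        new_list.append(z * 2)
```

Let's trace through this code step by step.

Initialize: seq = [12, 17, 7, 15, 13]
Initialize: new_list = []
Entering loop: for z in seq:
After iteration 1: z = 12, new_list = [24]
After iteration 2: z = 17, new_list = [24, 34]
After iteration 3: z = 7, new_list = [24, 34]
After iteration 4: z = 15, new_list = [24, 34, 30]
After iteration 5: z = 13, new_list = [24, 34, 30, 26]
Loop ends.
sum(new_list) = 114

Final answer: 114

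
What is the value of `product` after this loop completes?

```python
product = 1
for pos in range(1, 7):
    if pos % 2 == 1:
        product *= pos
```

Let's trace through this code step by step.

Initialize: product = 1
Entering loop: for pos in range(1, 7):
After iteration 1: pos = 1, product = 1
After iteration 2: pos = 2, product = 1
After iteration 3: pos = 3, product = 3
After iteration 4: pos = 4, product = 3
After iteration 5: pos = 5, product = 15
After iteration 6: pos = 6, product = 15
Loop ends.

Final answer: 15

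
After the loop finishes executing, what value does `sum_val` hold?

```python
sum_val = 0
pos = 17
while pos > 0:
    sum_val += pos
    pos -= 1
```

Let's trace through this code step by step.

Initialize: sum_val = 0
Initialize: pos = 17
Entering loop: while pos > 0:
After iteration 1: sum_val = 17, pos = 16
After iteration 2: sum_val = 33, pos = 15
After iteration 3: sum_val = 48, pos = 14
After iteration 4: sum_val = 62, pos = 13
After iteration 5: sum_val = 75, pos = 12
After iteration 6: sum_val = 87, pos = 11
After iteration 7: sum_val = 98, pos = 10
After iteration 8: sum_val = 108, pos = 9
After iteration 9: sum_val = 117, pos = 8
After iteration 10: sum_val = 125, pos = 7
After iteration 11: sum_val = 132, pos = 6
After iteration 12: sum_val = 138, pos = 5
After iteration 13: sum_val = 143, pos = 4
After iteration 14: sum_val = 147, pos = 3
After iteration 15: sum_val = 150, pos = 2
After iteration 16: sum_val = 152, pos = 1
After iteration 17: sum_val = 153, pos = 0
Loop ends.

Final answer: 153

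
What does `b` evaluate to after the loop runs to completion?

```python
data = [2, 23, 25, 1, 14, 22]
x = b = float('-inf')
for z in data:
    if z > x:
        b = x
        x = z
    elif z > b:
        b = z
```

Let's trace through this code step by step.

Initialize: data = [2, 23, 25, 1, 14, 22]
Initialize: x = -inf
Initialize: b = -inf
Entering loop: for z in data:
After iteration 1: z = 2, x = 2, b = -inf
After iteration 2: z = 23, x = 23, b = 2
After iteration 3: z = 25, x = 25, b = 23
After iteration 4: z = 1, x = 25, b = 23
After iteration 5: z = 14, x = 25, b = 23
After iteration 6: z = 22, x = 25, b = 23
Loop ends.

Final answer: 23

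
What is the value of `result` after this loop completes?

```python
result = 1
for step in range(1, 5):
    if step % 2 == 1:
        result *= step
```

Let's trace through this code step by step.

Initialize: result = 1
Entering loop: for step in range(1, 5):
After iteration 1: step = 1, result = 1
After iteration 2: step = 2, result = 1
After iteration 3: step = 3, result = 3
After iteration 4: step = 4, result = 3
Loop ends.

Final answer: 3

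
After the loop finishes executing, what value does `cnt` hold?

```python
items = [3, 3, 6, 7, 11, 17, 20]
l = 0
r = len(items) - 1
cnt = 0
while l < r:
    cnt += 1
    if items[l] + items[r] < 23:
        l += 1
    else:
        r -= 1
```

Let's trace through this code step by step.

Initialize: items = [3, 3, 6, 7, 11, 17, 20]
Initialize: l = 0
Initialize: r = 6
Initialize: cnt = 0
Entering loop: while l < r:
After iteration 1: l = 0, r = 5, cnt = 1
After iteration 2: l = 1, r = 5, cnt = 2
After iteration 3: l = 2, r = 5, cnt = 3
After iteration 4: l = 2, r = 4, cnt = 4
After iteration 5: l = 3, r = 4, cnt = 5
After iteration 6: l = 4, r = 4, cnt = 6
Loop ends.

Final answer: 6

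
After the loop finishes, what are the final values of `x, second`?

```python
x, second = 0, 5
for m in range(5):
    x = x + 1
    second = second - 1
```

Let's trace through this code step by step.

Initialize: x = 0
Initialize: second = 5
Entering loop: for m in range(5):
After iteration 1: m = 0, x = 1, second = 4
After iteration 2: m = 1, x = 2, second = 3
After iteration 3: m = 2, x = 3, second = 2
After iteration 4: m = 3, x = 4, second = 1
After iteration 5: m = 4, x = 5, second = 0
Loop ends.

Final answer: 5, 0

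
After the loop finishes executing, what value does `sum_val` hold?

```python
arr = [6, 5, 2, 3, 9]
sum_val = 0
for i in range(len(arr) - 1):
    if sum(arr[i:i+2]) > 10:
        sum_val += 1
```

Let's trace through this code step by step.

Initialize: arr = [6, 5, 2, 3, 9]
Initialize: sum_val = 0
Entering loop: for i in range(len(arr) - 1):
After iteration 1: i = 0, sum_val = 1
After iteration 2: i = 1, sum_val = 1
After iteration 3: i = 2, sum_val = 1
After iteration 4: i = 3, sum_val = 2
Loop ends.

Final answer: 2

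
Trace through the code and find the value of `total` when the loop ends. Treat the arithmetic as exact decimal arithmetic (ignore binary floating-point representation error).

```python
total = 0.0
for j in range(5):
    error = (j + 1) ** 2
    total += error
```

Let's trace through this code step by step.

Initialize: total = 0.0
Entering loop: for j in range(5):
After iteration 1: j = 0, total = 1.0, error = 1
After iteration 2: j = 1, total = 5.0, error = 4
After iteration 3: j = 2, total = 14.0, error = 9
After iteration 4: j = 3, total = 30.0, error = 16
After iteration 5: j = 4, total = 55.0, error = 25
Loop ends.

Final answer: 55.0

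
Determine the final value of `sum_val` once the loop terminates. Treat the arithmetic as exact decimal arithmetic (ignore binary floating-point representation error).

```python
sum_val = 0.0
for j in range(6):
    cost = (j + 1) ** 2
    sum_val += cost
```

Let's trace through this code step by step.

Initialize: sum_val = 0.0
Entering loop: for j in range(6):
After iteration 1: j = 0, sum_val = 1.0, cost = 1
After iteration 2: j = 1, sum_val = 5.0, cost = 4
After iteration 3: j = 2, sum_val = 14.0, cost = 9
After iteration 4: j = 3, sum_val = 30.0, cost = 16
After iteration 5: j = 4, sum_val = 55.0, cost = 25
After iteration 6: j = 5, sum_val = 91.0, cost = 36
Loop ends.

Final answer: 91.0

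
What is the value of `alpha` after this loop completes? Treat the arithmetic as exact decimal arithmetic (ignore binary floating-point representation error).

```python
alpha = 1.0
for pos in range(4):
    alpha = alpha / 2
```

Let's trace through this code step by step.

Initialize: alpha = 1.0
Entering loop: for pos in range(4):
After iteration 1: pos = 0, alpha = 0.5
After iteration 2: pos = 1, alpha = 0.25
After iteration 3: pos = 2, alpha = 0.125
After iteration 4: pos = 3, alpha = 0.0625
Loop ends.

Final answer: 0.0625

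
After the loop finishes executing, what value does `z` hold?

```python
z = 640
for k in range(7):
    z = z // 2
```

Let's trace through this code step by step.

Initialize: z = 640
Entering loop: for k in range(7):
After iteration 1: k = 0, z = 320
After iteration 2: k = 1, z = 160
After iteration 3: k = 2, z = 80
After iteration 4: k = 3, z = 40
After iteration 5: k = 4, z = 20
After iteration 6: k = 5, z = 10
After iteration 7: k = 6, z = 5
Loop ends.

Final answer: 5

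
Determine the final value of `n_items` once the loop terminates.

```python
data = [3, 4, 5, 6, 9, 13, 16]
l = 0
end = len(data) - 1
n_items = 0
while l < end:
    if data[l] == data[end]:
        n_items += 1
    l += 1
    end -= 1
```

Let's trace through this code step by step.

Initialize: data = [3, 4, 5, 6, 9, 13, 16]
Initialize: l = 0
Initialize: end = 6
Initialize: n_items = 0
Entering loop: while l < end:
After iteration 1: l = 1, end = 5, n_items = 0
After iteration 2: l = 2, end = 4, n_items = 0
After iteration 3: l = 3, end = 3, n_items = 0
Loop ends.

Final answer: 0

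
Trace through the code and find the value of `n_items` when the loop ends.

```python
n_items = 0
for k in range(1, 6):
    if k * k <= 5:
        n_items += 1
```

Let's trace through this code step by step.

Initialize: n_items = 0
Entering loop: for k in range(1, 6):
After iteration 1: k = 1, n_items = 1
After iteration 2: k = 2, n_items = 2
After iteration 3: k = 3, n_items = 2
After iteration 4: k = 4, n_items = 2
After iteration 5: k = 5, n_items = 2
Loop ends.

Final answer: 2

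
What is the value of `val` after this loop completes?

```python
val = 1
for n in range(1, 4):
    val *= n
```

Let's trace through this code step by step.

Initialize: val = 1
Entering loop: for n in range(1, 4):
After iteration 1: n = 1, val = 1
After iteration 2: n = 2, val = 2
After iteration 3: n = 3, val = 6
Loop ends.

Final answer: 6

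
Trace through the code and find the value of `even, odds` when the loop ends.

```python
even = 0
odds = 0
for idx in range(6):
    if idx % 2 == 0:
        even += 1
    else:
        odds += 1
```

Let's trace through this code step by step.

Initialize: even = 0
Initialize: odds = 0
Entering loop: for idx in range(6):
After iteration 1: idx = 0, even = 1, odds = 0
After iteration 2: idx = 1, even = 1, odds = 1
After iteration 3: idx = 2, even = 2, odds = 1
After iteration 4: idx = 3, even = 2, odds = 2
After iteration 5: idx = 4, even = 3, odds = 2
After iteration 6: idx = 5, even = 3, odds = 3
Loop ends.

Final answer: 3, 3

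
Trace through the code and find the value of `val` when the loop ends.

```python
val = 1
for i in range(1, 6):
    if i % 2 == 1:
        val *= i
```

Let's trace through this code step by step.

Initialize: val = 1
Entering loop: for i in range(1, 6):
After iteration 1: i = 1, val = 1
After iteration 2: i = 2, val = 1
After iteration 3: i = 3, val = 3
After iteration 4: i = 4, val = 3
After iteration 5: i = 5, val = 15
Loop ends.

Final answer: 15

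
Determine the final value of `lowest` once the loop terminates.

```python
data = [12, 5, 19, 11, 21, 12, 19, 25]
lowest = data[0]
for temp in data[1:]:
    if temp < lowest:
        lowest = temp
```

Let's trace through this code step by step.

Initialize: data = [12, 5, 19, 11, 21, 12, 19, 25]
Initialize: lowest = 12
Entering loop: for temp in data[1:]:
After iteration 1: temp = 5, lowest = 5
After iteration 2: temp = 19, lowest = 5
After iteration 3: temp = 11, lowest = 5
After iteration 4: temp = 21, lowest = 5
After iteration 5: temp = 12, lowest = 5
After iteration 6: temp = 19, lowest = 5
After iteration 7: temp = 25, lowest = 5
Loop ends.

Final answer: 5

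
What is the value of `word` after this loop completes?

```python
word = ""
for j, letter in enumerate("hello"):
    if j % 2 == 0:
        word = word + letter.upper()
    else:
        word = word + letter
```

Let's trace through this code step by step.

Initialize: word = ''
Entering loop: for j, letter in enumerate("hello"):
After iteration 1: j = 0, letter = 'h', word = 'H'
After iteration 2: j = 1, letter = 'e', word = 'He'
After iteration 3: j = 2, letter = 'l', word = 'HeL'
After iteration 4: j = 3, letter = 'l', word = 'HeLl'
After iteration 5: j = 4, letter = 'o', word = 'HeLlO'
Loop ends.

Final answer: 'HeLlO'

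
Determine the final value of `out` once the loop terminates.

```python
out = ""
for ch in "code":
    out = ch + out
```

Let's trace through this code step by step.

Initialize: out = ''
Entering loop: for ch in "code":
After iteration 1: ch = 'c', out = 'c'
After iteration 2: ch = 'o', out = 'oc'
After iteration 3: ch = 'd', out = 'doc'
After iteration 4: ch = 'e', out = 'edoc'
Loop ends.

Final answer: 'edoc'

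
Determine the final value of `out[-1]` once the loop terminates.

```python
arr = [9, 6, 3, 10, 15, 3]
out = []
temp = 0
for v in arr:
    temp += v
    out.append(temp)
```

Let's trace through this code step by step.

Initialize: arr = [9, 6, 3, 10, 15, 3]
Initialize: out = []
Initialize: temp = 0
Entering loop: for v in arr:
After iteration 1: v = 9, out = [9], temp = 9
After iteration 2: v = 6, out = [9, 15], temp = 15
After iteration 3: v = 3, out = [9, 15, 18], temp = 18
After iteration 4: v = 10, out = [9, 15, 18, 28], temp = 28
After iteration 5: v = 15, out = [9, 15, 18, 28, 43], temp = 43
After iteration 6: v = 3, out = [9, 15, 18, 28, 43, 46], temp = 46
Loop ends.
out[-1] = 46

Final answer: 46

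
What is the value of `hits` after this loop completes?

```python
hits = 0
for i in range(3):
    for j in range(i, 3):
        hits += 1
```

Let's trace through this code step by step.

Initialize: hits = 0
Entering loop: for i in range(3):
After iteration 1: i = 0, hits = 3
After iteration 2: i = 1, hits = 5
After iteration 3: i = 2, hits = 6
Loop ends.

Final answer: 6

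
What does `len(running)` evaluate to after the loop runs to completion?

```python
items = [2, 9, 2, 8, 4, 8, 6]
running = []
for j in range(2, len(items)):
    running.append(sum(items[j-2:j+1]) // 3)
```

Let's trace through this code step by step.

Initialize: items = [2, 9, 2, 8, 4, 8, 6]
Initialize: running = []
Entering loop: for j in range(2, len(items)):
After iteration 1: j = 2, running = [4]
After iteration 2: j = 3, running = [4, 6]
After iteration 3: j = 4, running = [4, 6, 4]
After iteration 4: j = 5, running = [4, 6, 4, 6]
After iteration 5: j = 6, running = [4, 6, 4, 6, 6]
Loop ends.
len(running) = 5

Final answer: 5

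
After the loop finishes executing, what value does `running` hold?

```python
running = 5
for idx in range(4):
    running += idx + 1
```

Let's trace through this code step by step.

Initialize: running = 5
Entering loop: for idx in range(4):
After iteration 1: idx = 0, running = 6
After iteration 2: idx = 1, running = 8
After iteration 3: idx = 2, running = 11
After iteration 4: idx = 3, running = 15
Loop ends.

Final answer: 15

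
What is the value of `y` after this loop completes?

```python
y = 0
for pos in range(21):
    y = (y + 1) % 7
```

Let's trace through this code step by step.

Initialize: y = 0
Entering loop: for pos in range(21):
After iteration 1: pos = 0, y = 1
After iteration 2: pos = 1, y = 2
After iteration 3: pos = 2, y = 3
After iteration 4: pos = 3, y = 4
After iteration 5: pos = 4, y = 5
After iteration 6: pos = 5, y = 6
After iteration 7: pos = 6, y = 0
After iteration 8: pos = 7, y = 1
After iteration 9: pos = 8, y = 2
After iteration 10: pos = 9, y = 3
After iteration 11: pos = 10, y = 4
After iteration 12: pos = 11, y = 5
After iteration 13: pos = 12, y = 6
After iteration 14: pos = 13, y = 0
After iteration 15: pos = 14, y = 1
After iteration 16: pos = 15, y = 2
After iteration 17: pos = 16, y = 3
After iteration 18: pos = 17, y = 4
After iteration 19: pos = 18, y = 5
After iteration 20: pos = 19, y = 6
After iteration 21: pos = 20, y = 0
Loop ends.

Final answer: 0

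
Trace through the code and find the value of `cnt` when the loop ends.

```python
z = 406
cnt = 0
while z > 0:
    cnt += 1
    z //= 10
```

Let's trace through this code step by step.

Initialize: z = 406
Initialize: cnt = 0
Entering loop: while z > 0:
After iteration 1: z = 40, cnt = 1
After iteration 2: z = 4, cnt = 2
After iteration 3: z = 0, cnt = 3
Loop ends.

Final answer: 3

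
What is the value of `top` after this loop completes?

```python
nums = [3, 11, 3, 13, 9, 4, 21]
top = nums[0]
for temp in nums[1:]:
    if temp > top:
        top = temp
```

Let's trace through this code step by step.

Initialize: nums = [3, 11, 3, 13, 9, 4, 21]
Initialize: top = 3
Entering loop: for temp in nums[1:]:
After iteration 1: temp = 11, top = 11
After iteration 2: temp = 3, top = 11
After iteration 3: temp = 13, top = 13
After iteration 4: temp = 9, top = 13
After iteration 5: temp = 4, top = 13
After iteration 6: temp = 21, top = 21
Loop ends.

Final answer: 21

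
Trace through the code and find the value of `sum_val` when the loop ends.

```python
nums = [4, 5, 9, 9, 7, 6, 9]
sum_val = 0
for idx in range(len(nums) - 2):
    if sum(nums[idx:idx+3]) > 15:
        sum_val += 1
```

Let's trace through this code step by step.

Initialize: nums = [4, 5, 9, 9, 7, 6, 9]
Initialize: sum_val = 0
Entering loop: for idx in range(len(nums) - 2):
After iteration 1: idx = 0, sum_val = 1
After iteration 2: idx = 1, sum_val = 2
After iteration 3: idx = 2, sum_val = 3
After iteration 4: idx = 3, sum_val = 4
After iteration 5: idx = 4, sum_val = 5
Loop ends.

Final answer: 5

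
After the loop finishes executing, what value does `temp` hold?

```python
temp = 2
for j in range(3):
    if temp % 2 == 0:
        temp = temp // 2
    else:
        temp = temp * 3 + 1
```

Let's trace through this code step by step.

Initialize: temp = 2
Entering loop: for j in range(3):
After iteration 1: j = 0, temp = 1
After iteration 2: j = 1, temp = 4
After iteration 3: j = 2, temp = 2
Loop ends.

Final answer: 2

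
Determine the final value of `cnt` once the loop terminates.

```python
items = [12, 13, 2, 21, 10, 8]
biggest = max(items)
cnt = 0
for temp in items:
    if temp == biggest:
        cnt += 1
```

Let's trace through this code step by step.

Initialize: items = [12, 13, 2, 21, 10, 8]
Initialize: biggest = 21
Initialize: cnt = 0
Entering loop: for temp in items:
After iteration 1: temp = 12, cnt = 0
After iteration 2: temp = 13, cnt = 0
After iteration 3: temp = 2, cnt = 0
After iteration 4: temp = 21, cnt = 1
After iteration 5: temp = 10, cnt = 1
After iteration 6: temp = 8, cnt = 1
Loop ends.

Final answer: 1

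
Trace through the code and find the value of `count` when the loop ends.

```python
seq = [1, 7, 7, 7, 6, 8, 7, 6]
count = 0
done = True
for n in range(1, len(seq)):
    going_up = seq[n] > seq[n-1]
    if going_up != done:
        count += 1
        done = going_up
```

Let's trace through this code step by step.

Initialize: seq = [1, 7, 7, 7, 6, 8, 7, 6]
Initialize: count = 0
Initialize: done = True
Entering loop: for n in range(1, len(seq)):
After iteration 1: n = 1, count = 0, done = True, going_up = True
After iteration 2: n = 2, count = 1, done = False, going_up = False
After iteration 3: n = 3, count = 1, done = False, going_up = False
After iteration 4: n = 4, count = 1, done = False, going_up = False
After iteration 5: n = 5, count = 2, done = True, going_up = True
After iteration 6: n = 6, count = 3, done = False, going_up = False
After iteration 7: n = 7, count = 3, done = False, going_up = False
Loop ends.

Final answer: 3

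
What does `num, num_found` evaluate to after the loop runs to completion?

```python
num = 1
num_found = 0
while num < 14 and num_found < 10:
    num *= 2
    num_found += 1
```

Let's trace through this code step by step.

Initialize: num = 1
Initialize: num_found = 0
Entering loop: while num < 14 and num_found < 10:
After iteration 1: num = 2, num_found = 1
After iteration 2: num = 4, num_found = 2
After iteration 3: num = 8, num_found = 3
After iteration 4: num = 16, num_found = 4
Loop ends.

Final answer: 16, 4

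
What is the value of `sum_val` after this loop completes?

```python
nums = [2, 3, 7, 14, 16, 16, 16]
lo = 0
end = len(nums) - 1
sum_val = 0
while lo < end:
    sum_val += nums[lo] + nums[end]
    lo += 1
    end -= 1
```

Let's trace through this code step by step.

Initialize: nums = [2, 3, 7, 14, 16, 16, 16]
Initialize: lo = 0
Initialize: end = 6
Initialize: sum_val = 0
Entering loop: while lo < end:
After iteration 1: lo = 1, end = 5, sum_val = 18
After iteration 2: lo = 2, end = 4, sum_val = 37
After iteration 3: lo = 3, end = 3, sum_val = 60
Loop ends.

Final answer: 60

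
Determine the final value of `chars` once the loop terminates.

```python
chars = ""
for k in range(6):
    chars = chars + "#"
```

Let's trace through this code step by step.

Initialize: chars = ''
Entering loop: for k in range(6):
After iteration 1: k = 0, chars = '#'
After iteration 2: k = 1, chars = '##'
After iteration 3: k = 2, chars = '###'
After iteration 4: k = 3, chars = '####'
After iteration 5: k = 4, chars = '#####'
After iteration 6: k = 5, chars = '######'
Loop ends.

Final answer: '######'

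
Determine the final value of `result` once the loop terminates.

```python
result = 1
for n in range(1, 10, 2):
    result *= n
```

Let's trace through this code step by step.

Initialize: result = 1
Entering loop: for n in range(1, 10, 2):
After iteration 1: n = 1, result = 1
After iteration 2: n = 3, result = 3
After iteration 3: n = 5, result = 15
After iteration 4: n = 7, result = 105
After iteration 5: n = 9, result = 945
Loop ends.

Final answer: 945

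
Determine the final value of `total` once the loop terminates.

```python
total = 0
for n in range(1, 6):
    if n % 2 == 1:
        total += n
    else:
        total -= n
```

Let's trace through this code step by step.

Initialize: total = 0
Entering loop: for n in range(1, 6):
After iteration 1: n = 1, total = 1
After iteration 2: n = 2, total = -1
After iteration 3: n = 3, total = 2
After iteration 4: n = 4, total = -2
After iteration 5: n = 5, total = 3
Loop ends.

Final answer: 3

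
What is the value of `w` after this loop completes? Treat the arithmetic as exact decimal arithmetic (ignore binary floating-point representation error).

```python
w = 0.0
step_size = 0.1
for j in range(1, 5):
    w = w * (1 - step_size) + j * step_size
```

Let's trace through this code step by step.

Initialize: w = 0.0
Initialize: step_size = 0.1
Entering loop: for j in range(1, 5):
After iteration 1: j = 1, w = 0.1
After iteration 2: j = 2, w = 0.29
After iteration 3: j = 3, w = 0.561
After iteration 4: j = 4, w = 0.9049
Loop ends.

Final answer: 0.9049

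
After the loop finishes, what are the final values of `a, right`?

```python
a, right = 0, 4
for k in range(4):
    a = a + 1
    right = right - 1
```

Let's trace through this code step by step.

Initialize: a = 0
Initialize: right = 4
Entering loop: for k in range(4):
After iteration 1: k = 0, a = 1, right = 3
After iteration 2: k = 1, a = 2, right = 2
After iteration 3: k = 2, a = 3, right = 1
After iteration 4: k = 3, a = 4, right = 0
Loop ends.

Final answer: 4, 0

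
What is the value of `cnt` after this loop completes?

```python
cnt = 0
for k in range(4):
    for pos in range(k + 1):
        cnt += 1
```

Let's trace through this code step by step.

Initialize: cnt = 0
Entering loop: for k in range(4):
After iteration 1: k = 0, cnt = 1, pos = 0
After iteration 2: k = 1, cnt = 3, pos = 1
After iteration 3: k = 2, cnt = 6, pos = 2
After iteration 4: k = 3, cnt = 10, pos = 3
Loop ends.

Final answer: 10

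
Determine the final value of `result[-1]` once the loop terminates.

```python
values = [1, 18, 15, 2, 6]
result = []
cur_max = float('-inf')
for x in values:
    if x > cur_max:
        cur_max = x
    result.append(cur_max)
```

Let's trace through this code step by step.

Initialize: values = [1, 18, 15, 2, 6]
Initialize: result = []
Initialize: cur_max = -inf
Entering loop: for x in values:
After iteration 1: x = 1, result = [1], cur_max = 1
After iteration 2: x = 18, result = [1, 18], cur_max = 18
After iteration 3: x = 15, result = [1, 18, 18], cur_max = 18
After iteration 4: x = 2, result = [1, 18, 18, 18], cur_max = 18
After iteration 5: x = 6, result = [1, 18, 18, 18, 18], cur_max = 18
Loop ends.
result[-1] = 18

Final answer: 18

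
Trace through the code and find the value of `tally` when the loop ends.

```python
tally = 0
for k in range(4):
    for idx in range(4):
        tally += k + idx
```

Let's trace through this code step by step.

Initialize: tally = 0
Entering loop: for k in range(4):
After iteration 1: k = 0, tally = 6
After iteration 2: k = 1, tally = 16
After iteration 3: k = 2, tally = 30
After iteration 4: k = 3, tally = 48
Loop ends.

Final answer: 48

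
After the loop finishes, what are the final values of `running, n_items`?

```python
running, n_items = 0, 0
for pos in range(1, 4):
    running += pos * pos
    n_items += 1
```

Let's trace through this code step by step.

Initialize: running = 0
Initialize: n_items = 0
Entering loop: for pos in range(1, 4):
After iteration 1: pos = 1, running = 1, n_items = 1
After iteration 2: pos = 2, running = 5, n_items = 2
After iteration 3: pos = 3, running = 14, n_items = 3
Loop ends.

Final answer: 14, 3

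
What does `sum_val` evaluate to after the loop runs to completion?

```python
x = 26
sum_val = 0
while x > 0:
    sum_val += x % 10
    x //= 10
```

Let's trace through this code step by step.

Initialize: x = 26
Initialize: sum_val = 0
Entering loop: while x > 0:
After iteration 1: x = 2, sum_val = 6
After iteration 2: x = 0, sum_val = 8
Loop ends.

Final answer: 8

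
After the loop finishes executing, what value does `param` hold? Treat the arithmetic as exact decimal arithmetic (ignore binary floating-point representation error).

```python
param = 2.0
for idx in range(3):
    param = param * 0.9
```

Let's trace through this code step by step.

Initialize: param = 2.0
Entering loop: for idx in range(3):
After iteration 1: idx = 0, param = 1.8
After iteration 2: idx = 1, param = 1.62
After iteration 3: idx = 2, param = 1.458
Loop ends.

Final answer: 1.458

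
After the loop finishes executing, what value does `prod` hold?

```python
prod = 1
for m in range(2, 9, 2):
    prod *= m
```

Let's trace through this code step by step.

Initialize: prod = 1
Entering loop: for m in range(2, 9, 2):
After iteration 1: m = 2, prod = 2
After iteration 2: m = 4, prod = 8
After iteration 3: m = 6, prod = 48
After iteration 4: m = 8, prod = 384
Loop ends.

Final answer: 384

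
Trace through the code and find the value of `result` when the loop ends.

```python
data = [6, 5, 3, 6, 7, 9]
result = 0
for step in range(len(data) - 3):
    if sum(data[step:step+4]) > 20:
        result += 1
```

Let's trace through this code step by step.

Initialize: data = [6, 5, 3, 6, 7, 9]
Initialize: result = 0
Entering loop: for step in range(len(data) - 3):
After iteration 1: step = 0, result = 0
After iteration 2: step = 1, result = 1
After iteration 3: step = 2, result = 2
Loop ends.

Final answer: 2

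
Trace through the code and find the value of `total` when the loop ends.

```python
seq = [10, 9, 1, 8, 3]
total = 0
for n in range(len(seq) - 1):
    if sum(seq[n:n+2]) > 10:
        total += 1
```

Let's trace through this code step by step.

Initialize: seq = [10, 9, 1, 8, 3]
Initialize: total = 0
Entering loop: for n in range(len(seq) - 1):
After iteration 1: n = 0, total = 1
After iteration 2: n = 1, total = 1
After iteration 3: n = 2, total = 1
After iteration 4: n = 3, total = 2
Loop ends.

Final answer: 2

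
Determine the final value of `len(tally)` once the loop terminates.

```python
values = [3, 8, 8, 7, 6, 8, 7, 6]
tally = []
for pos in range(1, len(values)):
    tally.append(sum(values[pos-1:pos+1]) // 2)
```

Let's trace through this code step by step.

Initialize: values = [3, 8, 8, 7, 6, 8, 7, 6]
Initialize: tally = []
Entering loop: for pos in range(1, len(values)):
After iteration 1: pos = 1, tally = [5]
After iteration 2: pos = 2, tally = [5, 8]
After iteration 3: pos = 3, tally = [5, 8, 7]
After iteration 4: pos = 4, tally = [5, 8, 7, 6]
After iteration 5: pos = 5, tally = [5, 8, 7, 6, 7]
After iteration 6: pos = 6, tally = [5, 8, 7, 6, 7, 7]
After iteration 7: pos = 7, tally = [5, 8, 7, 6, 7, 7, 6]
Loop ends.
len(tally) = 7

Final answer: 7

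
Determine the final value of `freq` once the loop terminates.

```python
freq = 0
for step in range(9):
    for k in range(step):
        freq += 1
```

Let's trace through this code step by step.

Initialize: freq = 0
Entering loop: for step in range(9):
After iteration 1: step = 0, freq = 0
After iteration 2: step = 1, freq = 1, k = 0
After iteration 3: step = 2, freq = 3, k = 1
After iteration 4: step = 3, freq = 6, k = 2
After iteration 5: step = 4, freq = 10, k = 3
After iteration 6: step = 5, freq = 15, k = 4
After iteration 7: step = 6, freq = 21, k = 5
After iteration 8: step = 7, freq = 28, k = 6
After iteration 9: step = 8, freq = 36, k = 7
Loop ends.

Final answer: 36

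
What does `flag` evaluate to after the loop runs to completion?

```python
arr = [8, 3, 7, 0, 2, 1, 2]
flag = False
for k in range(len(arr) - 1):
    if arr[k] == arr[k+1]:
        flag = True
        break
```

Let's trace through this code step by step.

Initialize: arr = [8, 3, 7, 0, 2, 1, 2]
Initialize: flag = False
Entering loop: for k in range(len(arr) - 1):
After iteration 1: k = 0, flag = False
After iteration 2: k = 1, flag = False
After iteration 3: k = 2, flag = False
After iteration 4: k = 3, flag = False
After iteration 5: k = 4, flag = False
After iteration 6: k = 5, flag = False
Loop ends.

Final answer: False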